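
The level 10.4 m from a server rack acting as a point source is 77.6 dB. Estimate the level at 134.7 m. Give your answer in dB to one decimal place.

Point-source attenuation: ΔL = 20·log₁₀(r₂/r₁) = 20·log₁₀(134.7/10.4) = 22.247 dB.
L₂ = 77.6 − 20·log₁₀(134.7/10.4) = 77.6 − 22.247 = 55.35 dB.

55.4 dB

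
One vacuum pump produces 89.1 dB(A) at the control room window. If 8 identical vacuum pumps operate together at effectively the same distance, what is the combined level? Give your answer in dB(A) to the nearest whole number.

98 dB(A)

With 8 equal, uncorrelated contributions the intensity is 8× that of one unit, giving a rise of 10·log₁₀ 8.
L_total = 89.1 + 10·log₁₀(8) = 89.1 + 9.031 = 98.13 dB(A).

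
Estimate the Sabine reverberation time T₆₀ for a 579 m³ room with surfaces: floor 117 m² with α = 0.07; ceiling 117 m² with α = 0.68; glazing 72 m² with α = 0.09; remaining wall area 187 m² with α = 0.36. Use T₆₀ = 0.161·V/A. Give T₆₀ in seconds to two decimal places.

Summing Sᵢαᵢ: 117·0.07 + 117·0.68 + 72·0.09 + 187·0.36 = 161.55 m².
T₆₀ = 0.161 × 579 / 161.55 = 0.577 s.

0.58 s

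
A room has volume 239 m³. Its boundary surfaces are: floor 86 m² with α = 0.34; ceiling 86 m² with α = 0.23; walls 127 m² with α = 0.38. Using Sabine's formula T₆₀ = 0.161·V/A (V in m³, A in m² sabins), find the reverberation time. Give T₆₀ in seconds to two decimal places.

A = Σ Sᵢαᵢ = 86·0.34 + 86·0.23 + 127·0.38 = 97.28 m².
T₆₀ = 0.161 × 239 / 97.28 = 0.396 s.

0.40 s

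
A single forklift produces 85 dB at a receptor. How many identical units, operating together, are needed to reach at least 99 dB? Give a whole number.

26

Need L₁ + 10·log₁₀ N ≥ 99, i.e. log₁₀ N ≥ 1.40.
N ≥ 10^(14.0/10) = 25.119, so N = 26.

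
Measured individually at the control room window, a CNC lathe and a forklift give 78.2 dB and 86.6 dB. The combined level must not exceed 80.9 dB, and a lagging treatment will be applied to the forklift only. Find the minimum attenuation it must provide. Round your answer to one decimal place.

9.0 dB

The untreated sources together contribute 10^(78.2/10) = 6.607e+07, i.e. 78.20 dB.
To meet 80.9 dB overall, the treated forklift may contribute at most 10^(80.9/10) − 6.607e+07 = 5.696e+07, i.e. 77.56 dB.
So the forklift must be reduced from 86.6 to 77.56 dB: IL = 9.04 dB.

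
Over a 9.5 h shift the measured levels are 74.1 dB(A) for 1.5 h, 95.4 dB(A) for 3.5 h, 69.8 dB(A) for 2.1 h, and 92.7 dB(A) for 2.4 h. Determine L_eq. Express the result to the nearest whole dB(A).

Weight each interval's intensity by its duration and average over T = 9.5 h:
Σ tᵢ·10^(Lᵢ/10) = 1.5·10^(74.1/10) + 3.5·10^(95.4/10) + 2.1·10^(69.8/10) + 2.4·10^(92.7/10) = 1.666e+10.
L_eq = 10·log₁₀(1.666e+10/9.5) = 92.44 dB(A).

92 dB(A)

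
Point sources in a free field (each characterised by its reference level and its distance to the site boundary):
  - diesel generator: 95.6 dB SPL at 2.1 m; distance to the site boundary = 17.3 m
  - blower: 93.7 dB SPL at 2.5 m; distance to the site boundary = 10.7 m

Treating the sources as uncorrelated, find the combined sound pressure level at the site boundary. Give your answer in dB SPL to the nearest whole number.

83 dB SPL

Apply inverse-square spreading to bring every level to the receiver, then sum 10^(L/10).
diesel generator: 95.6 − 20·log₁₀(17.3/2.1) = 95.6 − 18.32 = 77.28 dB SPL.
blower: 93.7 − 20·log₁₀(10.7/2.5) = 93.7 − 12.63 = 81.07 dB SPL.
Σ 10^(L/10) = 1.815e+08 → L_total = 10·log₁₀(1.815e+08) = 82.59 dB SPL.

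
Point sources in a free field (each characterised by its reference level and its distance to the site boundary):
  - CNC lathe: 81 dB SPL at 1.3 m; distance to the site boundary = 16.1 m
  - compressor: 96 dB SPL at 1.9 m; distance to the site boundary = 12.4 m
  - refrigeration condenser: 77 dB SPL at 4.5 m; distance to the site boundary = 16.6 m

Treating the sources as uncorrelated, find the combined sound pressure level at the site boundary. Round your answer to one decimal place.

Propagate each source to the receiver with L = L_ref − 20·log₁₀(r/r_ref), then add intensities.
CNC lathe: 81 − 20·log₁₀(16.1/1.3) = 81 − 21.86 = 59.14 dB SPL.
compressor: 96 − 20·log₁₀(12.4/1.9) = 96 − 16.29 = 79.71 dB SPL.
refrigeration condenser: 77 − 20·log₁₀(16.6/4.5) = 77 − 11.34 = 65.66 dB SPL.
Σ 10^(L/10) = 9.797e+07 → L_total = 10·log₁₀(9.797e+07) = 79.91 dB SPL.

79.9 dB SPL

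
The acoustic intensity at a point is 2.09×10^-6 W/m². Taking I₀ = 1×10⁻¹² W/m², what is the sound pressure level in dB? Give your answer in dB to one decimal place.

63.2 dB

L = 10·log₁₀(I/I₀) = 10·log₁₀(2.09×10^-6/10⁻¹²) = 10·log₁₀(2.09×10^6).
L = 10·(0.3201 + 6) = 63.20 dB.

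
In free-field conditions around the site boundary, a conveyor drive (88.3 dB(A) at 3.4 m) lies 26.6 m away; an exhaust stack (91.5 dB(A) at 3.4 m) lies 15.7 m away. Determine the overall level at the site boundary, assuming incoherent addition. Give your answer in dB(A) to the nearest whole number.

79 dB(A)

Apply inverse-square spreading to bring every level to the receiver, then sum 10^(L/10).
conveyor drive: 88.3 − 20·log₁₀(26.6/3.4) = 88.3 − 17.87 = 70.43 dB(A).
exhaust stack: 91.5 − 20·log₁₀(15.7/3.4) = 91.5 − 13.29 = 78.21 dB(A).
Σ 10^(L/10) = 7.729e+07 → L_total = 10·log₁₀(7.729e+07) = 78.88 dB(A).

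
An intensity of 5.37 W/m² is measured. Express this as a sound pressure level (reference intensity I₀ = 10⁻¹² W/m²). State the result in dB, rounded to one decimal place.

Dividing by I₀ shifts the exponent by 12: I/I₀ = 5.37×10^12.
L = 10·(0.7300 + 12) = 127.30 dB.

127.3 dB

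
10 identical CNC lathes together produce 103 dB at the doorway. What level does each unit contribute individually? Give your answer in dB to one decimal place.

93.0 dB

10 equal contributions raise the level by 10·log₁₀ 10 = 10.000 dB, so each unit alone gives 103 − 10.000.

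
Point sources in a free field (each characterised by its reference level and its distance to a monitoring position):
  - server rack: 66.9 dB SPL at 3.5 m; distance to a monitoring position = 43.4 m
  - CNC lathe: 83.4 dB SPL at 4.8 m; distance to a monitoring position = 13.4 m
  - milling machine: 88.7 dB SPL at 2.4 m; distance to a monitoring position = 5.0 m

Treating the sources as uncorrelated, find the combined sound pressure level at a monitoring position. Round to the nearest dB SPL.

First find each source's level at the receiver (point-source: −20·log₁₀(r/r_ref)), then combine on an intensity basis.
server rack: 66.9 − 20·log₁₀(43.4/3.5) = 66.9 − 21.87 = 45.03 dB SPL.
CNC lathe: 83.4 − 20·log₁₀(13.4/4.8) = 83.4 − 8.92 = 74.48 dB SPL.
milling machine: 88.7 − 20·log₁₀(5.0/2.4) = 88.7 − 6.38 = 82.32 dB SPL.
Σ 10^(L/10) = 1.989e+08 → L_total = 10·log₁₀(1.989e+08) = 82.99 dB SPL.

83 dB SPL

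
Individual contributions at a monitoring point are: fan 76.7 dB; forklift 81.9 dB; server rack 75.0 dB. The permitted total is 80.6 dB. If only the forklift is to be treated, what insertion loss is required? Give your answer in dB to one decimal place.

6.3 dB

Fixed contribution from the other sources: Σ 10^(L/10) = 10^(76.7/10) + 10^(75.0/10) = 7.840e+07 (78.94 dB).
To meet 80.6 dB overall, the treated forklift may contribute at most 10^(80.6/10) − 7.840e+07 = 3.642e+07, i.e. 75.61 dB.
Required insertion loss = 81.9 − 75.61 = 6.29 dB.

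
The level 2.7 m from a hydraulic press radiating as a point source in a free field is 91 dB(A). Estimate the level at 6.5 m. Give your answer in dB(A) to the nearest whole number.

83 dB(A)

Spherical spreading from a point source gives a 20·log₁₀(r₂/r₁) drop.
L₂ = 91 − 20·log₁₀(6.5/2.7) = 91 − 7.631 = 83.37 dB(A).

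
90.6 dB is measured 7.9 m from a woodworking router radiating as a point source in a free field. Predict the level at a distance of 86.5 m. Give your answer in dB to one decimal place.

Point-source attenuation: ΔL = 20·log₁₀(r₂/r₁) = 20·log₁₀(86.5/7.9) = 20.788 dB.
L₂ = 90.6 − 20·log₁₀(86.5/7.9) = 90.6 − 20.788 = 69.81 dB.

69.8 dB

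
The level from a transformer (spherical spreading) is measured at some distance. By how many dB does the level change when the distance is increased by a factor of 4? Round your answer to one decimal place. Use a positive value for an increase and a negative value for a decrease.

-12.0 dB

Point-source spreading: ΔL = −20·log₁₀(r₂/r₁).
ΔL = −20·log₁₀(4) = -12.04 dB.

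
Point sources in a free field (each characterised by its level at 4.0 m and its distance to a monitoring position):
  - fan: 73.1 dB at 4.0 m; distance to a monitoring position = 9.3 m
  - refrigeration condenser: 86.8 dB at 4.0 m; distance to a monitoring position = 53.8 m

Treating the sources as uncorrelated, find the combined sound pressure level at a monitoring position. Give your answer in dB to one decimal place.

First find each source's level at the receiver (point-source: −20·log₁₀(r/r_ref)), then combine on an intensity basis.
fan: 73.1 − 20·log₁₀(9.3/4.0) = 73.1 − 7.33 = 65.77 dB.
refrigeration condenser: 86.8 − 20·log₁₀(53.8/4.0) = 86.8 − 22.57 = 64.23 dB.
Σ 10^(L/10) = 6.423e+06 → L_total = 10·log₁₀(6.423e+06) = 68.08 dB.

68.1 dB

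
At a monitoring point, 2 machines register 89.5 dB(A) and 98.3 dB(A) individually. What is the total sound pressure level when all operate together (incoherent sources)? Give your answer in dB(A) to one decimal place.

Incoherent sources combine by intensity addition: L_total = 10·log₁₀(Σ 10^(L_i/10)).
Σ 10^(L/10) = 10^(89.5/10) + 10^(98.3/10) = 7.652e+09.
L_total = 10·log₁₀(7.652e+09) = 98.84 dB(A).

98.8 dB(A)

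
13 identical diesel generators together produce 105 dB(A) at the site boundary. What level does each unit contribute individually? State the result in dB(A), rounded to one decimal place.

13 equal contributions raise the level by 10·log₁₀ 13 = 11.139 dB, so each unit alone gives 105 − 11.139.

93.9 dB(A)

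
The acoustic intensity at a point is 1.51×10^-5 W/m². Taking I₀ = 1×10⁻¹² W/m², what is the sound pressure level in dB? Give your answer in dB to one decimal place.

Dividing by I₀ shifts the exponent by 12: I/I₀ = 1.51×10^7.
L = 10·(0.1790 + 7) = 71.79 dB.

71.8 dB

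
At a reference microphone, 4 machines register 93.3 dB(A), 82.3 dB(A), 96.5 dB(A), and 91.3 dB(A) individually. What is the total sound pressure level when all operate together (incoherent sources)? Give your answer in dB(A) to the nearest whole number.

For uncorrelated sources the intensities add, so convert each level to linear form, sum, and take 10·log₁₀ of the total.
Σ 10^(L/10) = 10^(93.3/10) + 10^(82.3/10) + 10^(96.5/10) + 10^(91.3/10) = 8.124e+09.
L_total = 10·log₁₀(8.124e+09) = 99.10 dB(A).

99 dB(A)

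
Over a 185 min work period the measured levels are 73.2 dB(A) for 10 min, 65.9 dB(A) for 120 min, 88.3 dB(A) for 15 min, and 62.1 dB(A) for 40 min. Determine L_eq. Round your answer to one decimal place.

Weight each interval's intensity by its duration and average over T = 185 min:
Σ tᵢ·10^(Lᵢ/10) = 10·10^(73.2/10) + 120·10^(65.9/10) + 15·10^(88.3/10) + 40·10^(62.1/10) = 1.088e+10.
L_eq = 10·log₁₀(1.088e+10/185) = 77.70 dB(A).

77.7 dB(A)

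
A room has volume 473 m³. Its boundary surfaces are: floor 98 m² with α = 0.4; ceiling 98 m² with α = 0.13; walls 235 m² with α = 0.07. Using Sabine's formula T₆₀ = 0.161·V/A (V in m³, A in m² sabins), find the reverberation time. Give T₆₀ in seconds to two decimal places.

Summing Sᵢαᵢ: 98·0.4 + 98·0.13 + 235·0.07 = 68.39 m².
T₆₀ = 0.161 × 473 / 68.39 = 1.114 s.

1.11 s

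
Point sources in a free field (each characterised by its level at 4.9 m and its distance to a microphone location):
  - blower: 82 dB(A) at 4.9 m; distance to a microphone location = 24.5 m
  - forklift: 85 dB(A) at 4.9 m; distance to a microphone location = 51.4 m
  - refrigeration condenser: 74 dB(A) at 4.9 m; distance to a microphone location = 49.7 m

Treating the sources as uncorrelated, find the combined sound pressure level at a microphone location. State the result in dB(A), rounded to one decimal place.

First find each source's level at the receiver (point-source: −20·log₁₀(r/r_ref)), then combine on an intensity basis.
blower: 82 − 20·log₁₀(24.5/4.9) = 82 − 13.98 = 68.02 dB(A).
forklift: 85 − 20·log₁₀(51.4/4.9) = 85 − 20.42 = 64.58 dB(A).
refrigeration condenser: 74 − 20·log₁₀(49.7/4.9) = 74 − 20.12 = 53.88 dB(A).
Σ 10^(L/10) = 9.458e+06 → L_total = 10·log₁₀(9.458e+06) = 69.76 dB(A).

69.8 dB(A)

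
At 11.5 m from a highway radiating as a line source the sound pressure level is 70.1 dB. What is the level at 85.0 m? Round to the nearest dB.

For a line source, L₂ = L₁ − 10·log₁₀(r₂/r₁).
L₂ = 70.1 − 10·log₁₀(85.0/11.5) = 70.1 − 8.687 = 61.41 dB.

61 dB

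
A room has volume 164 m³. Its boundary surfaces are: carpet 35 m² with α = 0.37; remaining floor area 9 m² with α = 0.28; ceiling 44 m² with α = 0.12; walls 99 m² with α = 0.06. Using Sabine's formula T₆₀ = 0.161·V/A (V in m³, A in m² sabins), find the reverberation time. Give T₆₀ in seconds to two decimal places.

A = Σ Sᵢαᵢ = 35·0.37 + 9·0.28 + 44·0.12 + 99·0.06 = 26.69 m².
T₆₀ = 0.161·V/A = 0.161·164/26.69 = 0.989 s.

0.99 s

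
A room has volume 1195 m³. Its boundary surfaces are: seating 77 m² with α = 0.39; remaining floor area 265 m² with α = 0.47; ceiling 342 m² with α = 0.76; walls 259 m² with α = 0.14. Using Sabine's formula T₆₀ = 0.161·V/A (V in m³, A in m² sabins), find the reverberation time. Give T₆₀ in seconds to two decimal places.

0.43 s

A = Σ Sᵢαᵢ = 77·0.39 + 265·0.47 + 342·0.76 + 259·0.14 = 450.76 m².
T₆₀ = 0.161·V/A = 0.161·1195/450.76 = 0.427 s.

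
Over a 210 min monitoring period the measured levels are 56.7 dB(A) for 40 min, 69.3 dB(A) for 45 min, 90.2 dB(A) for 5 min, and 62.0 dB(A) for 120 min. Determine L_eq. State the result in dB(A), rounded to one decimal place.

74.4 dB(A)

L_eq = 10·log₁₀[(1/T)·Σ tᵢ·10^(Lᵢ/10)] with T = 210 min.
Σ tᵢ·10^(Lᵢ/10) = 40·10^(56.7/10) + 45·10^(69.3/10) + 5·10^(90.2/10) + 120·10^(62.0/10) = 5.828e+09.
L_eq = 10·log₁₀(5.828e+09/210) = 74.43 dB(A).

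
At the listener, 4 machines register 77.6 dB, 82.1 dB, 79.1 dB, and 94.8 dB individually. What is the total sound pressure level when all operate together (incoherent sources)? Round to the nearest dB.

For uncorrelated sources the intensities add, so convert each level to linear form, sum, and take 10·log₁₀ of the total.
Σ 10^(L/10) = 10^(77.6/10) + 10^(82.1/10) + 10^(79.1/10) + 10^(94.8/10) = 3.321e+09.
L_total = 10·log₁₀(3.321e+09) = 95.21 dB.

95 dB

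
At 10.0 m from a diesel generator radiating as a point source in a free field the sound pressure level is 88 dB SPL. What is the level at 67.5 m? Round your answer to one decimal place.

For a point source, L₂ = L₁ − 20·log₁₀(r₂/r₁).
L₂ = 88 − 20·log₁₀(67.5/10.0) = 88 − 16.586 = 71.41 dB SPL.

71.4 dB SPL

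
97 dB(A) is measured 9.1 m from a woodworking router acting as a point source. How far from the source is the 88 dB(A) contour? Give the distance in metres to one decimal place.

25.6 m

Point-source spreading drops the level by 20·log₁₀(r₂/r₁); inverting, r₂/r₁ = 10^(ΔL/20).
r₂ = 9.1·10^((97−88)/20) = 9.1·10^(9.0/20) = 25.65 m.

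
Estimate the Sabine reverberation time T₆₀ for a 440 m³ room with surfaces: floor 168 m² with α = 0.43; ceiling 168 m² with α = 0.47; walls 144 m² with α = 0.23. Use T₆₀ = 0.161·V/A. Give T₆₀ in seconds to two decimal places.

Total absorption A = 168·0.43 + 168·0.47 + 144·0.23 = 184.32 m² sabins.
T₆₀ = 0.161·V/A = 0.161·440/184.32 = 0.384 s.

0.38 s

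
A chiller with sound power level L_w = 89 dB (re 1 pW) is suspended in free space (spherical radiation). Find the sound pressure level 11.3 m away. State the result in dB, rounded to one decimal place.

L_p = L_w − 10·log₁₀(4π·r²) with r = 11.3 m.
4π·r² = 1605 m², 10·log₁₀ of that is 32.054 dB.
L_p = 89 − 32.054 = 56.95 dB.

56.9 dB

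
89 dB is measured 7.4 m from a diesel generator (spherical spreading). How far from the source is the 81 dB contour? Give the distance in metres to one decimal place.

18.6 m

For a point source L₁ − L₂ = 20·log₁₀(r₂/r₁), so r₂ = r₁·10^((L₁−L₂)/20).
r₂ = 7.4·10^((89−81)/20) = 7.4·10^(8.0/20) = 18.59 m.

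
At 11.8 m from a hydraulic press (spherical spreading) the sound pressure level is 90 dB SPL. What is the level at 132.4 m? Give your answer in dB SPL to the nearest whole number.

Spherical spreading from a point source gives a 20·log₁₀(r₂/r₁) drop.
L₂ = 90 − 20·log₁₀(132.4/11.8) = 90 − 21.000 = 69.00 dB SPL.

69 dB SPL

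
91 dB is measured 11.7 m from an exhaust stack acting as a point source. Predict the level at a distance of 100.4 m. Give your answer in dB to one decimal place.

For a point source, L₂ = L₁ − 20·log₁₀(r₂/r₁).
L₂ = 91 − 20·log₁₀(100.4/11.7) = 91 − 18.671 = 72.33 dB.

72.3 dB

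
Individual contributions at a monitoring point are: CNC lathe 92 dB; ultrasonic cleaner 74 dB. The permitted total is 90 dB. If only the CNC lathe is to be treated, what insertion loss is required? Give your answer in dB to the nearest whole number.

2 dB

Fixed contribution from the other source: Σ 10^(L/10) = 10^(74/10) = 2.512e+07 (74.00 dB).
The limit corresponds to 10^(90/10) = 1.000e+09; subtracting the fixed part leaves 9.749e+08 for the CNC lathe, i.e. 89.89 dB.
Required insertion loss = 92 − 89.89 = 2.11 dB.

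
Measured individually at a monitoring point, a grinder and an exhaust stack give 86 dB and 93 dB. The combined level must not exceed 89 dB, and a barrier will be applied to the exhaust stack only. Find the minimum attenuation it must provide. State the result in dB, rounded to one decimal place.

Everything except the exhaust stack sums to 10^(86/10) = 3.981e+08 in linear terms, 86.00 dB.
The limit corresponds to 10^(89/10) = 7.943e+08; subtracting the fixed part leaves 3.962e+08 for the exhaust stack, i.e. 85.98 dB.
Required insertion loss = 93 − 85.98 = 7.02 dB.

7.0 dB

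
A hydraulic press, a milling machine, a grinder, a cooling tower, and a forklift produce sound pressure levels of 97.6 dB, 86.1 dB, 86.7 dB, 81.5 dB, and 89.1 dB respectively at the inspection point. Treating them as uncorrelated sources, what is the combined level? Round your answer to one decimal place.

98.8 dB

For uncorrelated sources the intensities add, so convert each level to linear form, sum, and take 10·log₁₀ of the total.
Σ 10^(L/10) = 10^(97.6/10) + 10^(86.1/10) + 10^(86.7/10) + 10^(81.5/10) + 10^(89.1/10) = 7.584e+09.
L_total = 10·log₁₀(7.584e+09) = 98.80 dB.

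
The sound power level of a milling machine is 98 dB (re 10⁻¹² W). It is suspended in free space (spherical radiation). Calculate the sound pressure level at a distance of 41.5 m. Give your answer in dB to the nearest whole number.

55 dB

L_p = L_w − 10·log₁₀(4π·r²) with r = 41.5 m.
4π·r² = 2.164e+04 m², 10·log₁₀ of that is 43.353 dB.
L_p = 98 − 43.353 = 54.65 dB.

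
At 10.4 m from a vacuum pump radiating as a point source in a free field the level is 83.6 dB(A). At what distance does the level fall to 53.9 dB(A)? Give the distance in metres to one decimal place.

317.7 m

For a point source L₁ − L₂ = 20·log₁₀(r₂/r₁), so r₂ = r₁·10^((L₁−L₂)/20).
r₂ = 10.4·10^((83.6−53.9)/20) = 10.4·10^(29.7/20) = 317.71 m.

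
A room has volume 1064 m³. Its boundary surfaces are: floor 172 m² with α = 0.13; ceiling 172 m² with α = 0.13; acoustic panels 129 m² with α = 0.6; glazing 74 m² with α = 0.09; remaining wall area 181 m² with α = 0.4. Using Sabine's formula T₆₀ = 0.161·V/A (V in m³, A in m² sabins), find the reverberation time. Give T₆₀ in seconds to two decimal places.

Summing Sᵢαᵢ: 172·0.13 + 172·0.13 + 129·0.6 + 74·0.09 + 181·0.4 = 201.18 m².
T₆₀ = 0.161·V/A = 0.161·1064/201.18 = 0.851 s.

0.85 s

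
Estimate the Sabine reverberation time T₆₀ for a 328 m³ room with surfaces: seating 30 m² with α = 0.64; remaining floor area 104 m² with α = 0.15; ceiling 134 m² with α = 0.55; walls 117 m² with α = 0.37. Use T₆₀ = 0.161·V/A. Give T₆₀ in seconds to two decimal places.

0.35 s

Summing Sᵢαᵢ: 30·0.64 + 104·0.15 + 134·0.55 + 117·0.37 = 151.79 m².
T₆₀ = 0.161·V/A = 0.161·328/151.79 = 0.348 s.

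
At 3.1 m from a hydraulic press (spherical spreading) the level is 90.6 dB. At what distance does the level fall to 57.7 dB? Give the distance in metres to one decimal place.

136.9 m

Point-source spreading drops the level by 20·log₁₀(r₂/r₁); inverting, r₂/r₁ = 10^(ΔL/20).
r₂ = 3.1·10^((90.6−57.7)/20) = 3.1·10^(32.9/20) = 136.89 m.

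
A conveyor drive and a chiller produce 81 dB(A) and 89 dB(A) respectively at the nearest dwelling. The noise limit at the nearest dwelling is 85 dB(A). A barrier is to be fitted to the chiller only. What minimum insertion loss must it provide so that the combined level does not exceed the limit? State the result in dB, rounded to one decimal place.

Fixed contribution from the other source: Σ 10^(L/10) = 10^(81/10) = 1.259e+08 (81.00 dB(A)).
To meet 85 dB(A) overall, the treated chiller may contribute at most 10^(85/10) − 1.259e+08 = 1.903e+08, i.e. 82.80 dB(A).
Required insertion loss = 89 − 82.80 = 6.20 dB.

6.2 dB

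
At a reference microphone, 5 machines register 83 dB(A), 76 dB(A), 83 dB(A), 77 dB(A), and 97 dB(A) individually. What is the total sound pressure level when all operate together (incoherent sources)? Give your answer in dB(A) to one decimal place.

97.4 dB(A)

Incoherent sources combine by intensity addition: L_total = 10·log₁₀(Σ 10^(L_i/10)).
Σ 10^(L/10) = 10^(83/10) + 10^(76/10) + 10^(83/10) + 10^(77/10) + 10^(97/10) = 5.501e+09.
L_total = 10·log₁₀(5.501e+09) = 97.40 dB(A).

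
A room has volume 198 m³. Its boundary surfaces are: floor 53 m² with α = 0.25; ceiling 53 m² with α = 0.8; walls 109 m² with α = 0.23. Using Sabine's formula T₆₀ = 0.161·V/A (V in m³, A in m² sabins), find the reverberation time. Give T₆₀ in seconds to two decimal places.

A = Σ Sᵢαᵢ = 53·0.25 + 53·0.8 + 109·0.23 = 80.72 m².
T₆₀ = 0.161·V/A = 0.161·198/80.72 = 0.395 s.

0.39 s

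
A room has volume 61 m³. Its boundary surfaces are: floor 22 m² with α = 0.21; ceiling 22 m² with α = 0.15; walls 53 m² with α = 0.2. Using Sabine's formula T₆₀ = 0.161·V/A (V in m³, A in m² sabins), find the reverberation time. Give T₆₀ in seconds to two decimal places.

Summing Sᵢαᵢ: 22·0.21 + 22·0.15 + 53·0.2 = 18.52 m².
T₆₀ = 0.161·V/A = 0.161·61/18.52 = 0.530 s.

0.53 s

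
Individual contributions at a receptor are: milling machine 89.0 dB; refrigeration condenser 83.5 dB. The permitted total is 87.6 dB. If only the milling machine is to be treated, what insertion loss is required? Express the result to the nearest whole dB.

Everything except the milling machine sums to 10^(83.5/10) = 2.239e+08 in linear terms, 83.50 dB.
To meet 87.6 dB overall, the treated milling machine may contribute at most 10^(87.6/10) − 2.239e+08 = 3.516e+08, i.e. 85.46 dB.
So the milling machine must be reduced from 89.0 to 85.46 dB: IL = 3.54 dB.

4 dB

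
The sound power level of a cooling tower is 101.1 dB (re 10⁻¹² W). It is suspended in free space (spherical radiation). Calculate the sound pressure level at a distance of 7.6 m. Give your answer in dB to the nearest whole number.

72 dB

Free-field spherical radiation: L_p = L_w − 10·log₁₀(4π·r²), r = 7.6 m.
4π·r² = 725.8 m², 10·log₁₀ of that is 28.608 dB.
L_p = 101.1 − 28.608 = 72.49 dB.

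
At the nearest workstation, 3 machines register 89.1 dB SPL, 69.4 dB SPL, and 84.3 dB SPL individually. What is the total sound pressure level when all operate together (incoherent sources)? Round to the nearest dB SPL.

90 dB SPL

Incoherent sources combine by intensity addition: L_total = 10·log₁₀(Σ 10^(L_i/10)).
Σ 10^(L/10) = 10^(89.1/10) + 10^(69.4/10) + 10^(84.3/10) = 1.091e+09.
L_total = 10·log₁₀(1.091e+09) = 90.38 dB SPL.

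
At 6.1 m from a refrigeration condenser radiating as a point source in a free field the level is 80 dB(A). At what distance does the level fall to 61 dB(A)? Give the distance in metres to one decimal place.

For a point source L₁ − L₂ = 20·log₁₀(r₂/r₁), so r₂ = r₁·10^((L₁−L₂)/20).
r₂ = 6.1·10^((80−61)/20) = 6.1·10^(19.0/20) = 54.37 m.

54.4 m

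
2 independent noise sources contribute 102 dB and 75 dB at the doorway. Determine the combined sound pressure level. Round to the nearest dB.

102 dB

Incoherent sources combine by intensity addition: L_total = 10·log₁₀(Σ 10^(L_i/10)).
Σ 10^(L/10) = 10^(102/10) + 10^(75/10) = 1.588e+10.
L_total = 10·log₁₀(1.588e+10) = 102.01 dB.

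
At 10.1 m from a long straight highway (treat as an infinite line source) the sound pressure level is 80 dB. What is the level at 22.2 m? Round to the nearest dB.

Cylindrical spreading from a line source gives a 10·log₁₀(r₂/r₁) drop.
L₂ = 80 − 10·log₁₀(22.2/10.1) = 80 − 3.420 = 76.58 dB.

77 dB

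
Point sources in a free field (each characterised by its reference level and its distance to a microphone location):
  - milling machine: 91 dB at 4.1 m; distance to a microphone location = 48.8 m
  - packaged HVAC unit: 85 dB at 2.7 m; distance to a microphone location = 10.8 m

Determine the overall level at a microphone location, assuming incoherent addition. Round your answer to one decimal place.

74.6 dB

First find each source's level at the receiver (point-source: −20·log₁₀(r/r_ref)), then combine on an intensity basis.
milling machine: 91 − 20·log₁₀(48.8/4.1) = 91 − 21.51 = 69.49 dB.
packaged HVAC unit: 85 − 20·log₁₀(10.8/2.7) = 85 − 12.04 = 72.96 dB.
Σ 10^(L/10) = 2.865e+07 → L_total = 10·log₁₀(2.865e+07) = 74.57 dB.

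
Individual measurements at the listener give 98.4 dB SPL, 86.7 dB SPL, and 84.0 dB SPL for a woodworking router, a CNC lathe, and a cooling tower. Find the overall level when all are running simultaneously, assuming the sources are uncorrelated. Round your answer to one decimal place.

98.8 dB SPL

Incoherent sources combine by intensity addition: L_total = 10·log₁₀(Σ 10^(L_i/10)).
Σ 10^(L/10) = 10^(98.4/10) + 10^(86.7/10) + 10^(84.0/10) = 7.637e+09.
L_total = 10·log₁₀(7.637e+09) = 98.83 dB SPL.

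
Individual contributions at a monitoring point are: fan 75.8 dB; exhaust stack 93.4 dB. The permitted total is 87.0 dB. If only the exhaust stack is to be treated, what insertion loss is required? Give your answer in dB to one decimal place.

6.7 dB

Fixed contribution from the other source: Σ 10^(L/10) = 10^(75.8/10) = 3.802e+07 (75.80 dB).
The limit corresponds to 10^(87.0/10) = 5.012e+08; subtracting the fixed part leaves 4.632e+08 for the exhaust stack, i.e. 86.66 dB.
So the exhaust stack must be reduced from 93.4 to 86.66 dB: IL = 6.74 dB.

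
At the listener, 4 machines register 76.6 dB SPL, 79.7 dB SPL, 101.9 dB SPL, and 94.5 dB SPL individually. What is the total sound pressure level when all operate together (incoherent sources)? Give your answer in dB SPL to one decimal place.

Incoherent sources combine by intensity addition: L_total = 10·log₁₀(Σ 10^(L_i/10)).
Σ 10^(L/10) = 10^(76.6/10) + 10^(79.7/10) + 10^(101.9/10) + 10^(94.5/10) = 1.845e+10.
L_total = 10·log₁₀(1.845e+10) = 102.66 dB SPL.

102.7 dB SPL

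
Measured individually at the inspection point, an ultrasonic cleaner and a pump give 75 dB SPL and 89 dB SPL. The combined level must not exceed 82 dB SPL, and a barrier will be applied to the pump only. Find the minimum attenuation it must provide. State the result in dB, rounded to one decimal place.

Everything except the pump sums to 10^(75/10) = 3.162e+07 in linear terms, 75.00 dB SPL.
To meet 82 dB SPL overall, the treated pump may contribute at most 10^(82/10) − 3.162e+07 = 1.269e+08, i.e. 81.03 dB SPL.
So the pump must be reduced from 89 to 81.03 dB SPL: IL = 7.97 dB.

8.0 dB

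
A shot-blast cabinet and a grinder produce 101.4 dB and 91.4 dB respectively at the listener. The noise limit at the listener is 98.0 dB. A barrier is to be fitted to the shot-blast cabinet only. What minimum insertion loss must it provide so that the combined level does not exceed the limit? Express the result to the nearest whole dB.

Fixed contribution from the other source: Σ 10^(L/10) = 10^(91.4/10) = 1.380e+09 (91.40 dB).
To meet 98.0 dB overall, the treated shot-blast cabinet may contribute at most 10^(98.0/10) − 1.380e+09 = 4.929e+09, i.e. 96.93 dB.
So the shot-blast cabinet must be reduced from 101.4 to 96.93 dB: IL = 4.47 dB.

4 dB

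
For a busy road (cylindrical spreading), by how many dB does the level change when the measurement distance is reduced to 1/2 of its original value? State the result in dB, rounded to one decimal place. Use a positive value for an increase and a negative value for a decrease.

With cylindrical spreading the level changes by −10·log₁₀(r₂/r₁).
ΔL = −10·log₁₀(0.5) = +3.01 dB.

+3.0 dB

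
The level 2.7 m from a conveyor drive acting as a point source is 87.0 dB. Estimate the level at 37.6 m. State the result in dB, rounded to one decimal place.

Spherical spreading from a point source gives a 20·log₁₀(r₂/r₁) drop.
L₂ = 87.0 − 20·log₁₀(37.6/2.7) = 87.0 − 22.876 = 64.12 dB.

64.1 dB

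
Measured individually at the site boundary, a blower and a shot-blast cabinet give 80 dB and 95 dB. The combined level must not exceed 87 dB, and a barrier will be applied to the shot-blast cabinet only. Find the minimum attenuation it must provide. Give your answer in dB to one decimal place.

Fixed contribution from the other source: Σ 10^(L/10) = 10^(80/10) = 1.000e+08 (80.00 dB).
To meet 87 dB overall, the treated shot-blast cabinet may contribute at most 10^(87/10) − 1.000e+08 = 4.012e+08, i.e. 86.03 dB.
So the shot-blast cabinet must be reduced from 95 to 86.03 dB: IL = 8.97 dB.

9.0 dB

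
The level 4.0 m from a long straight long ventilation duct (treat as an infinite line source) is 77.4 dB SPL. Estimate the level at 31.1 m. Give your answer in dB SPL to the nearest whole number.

Cylindrical spreading from a line source gives a 10·log₁₀(r₂/r₁) drop.
L₂ = 77.4 − 10·log₁₀(31.1/4.0) = 77.4 − 8.907 = 68.49 dB SPL.

68 dB SPL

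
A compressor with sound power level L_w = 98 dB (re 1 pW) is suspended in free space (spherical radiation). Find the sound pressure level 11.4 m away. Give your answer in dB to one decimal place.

The power spreads over a sphere of area 4π·r², so L_p = L_w − 10·log₁₀(4π·r²).
4π·r² = 1633 m², 10·log₁₀ of that is 32.130 dB.
L_p = 98 − 32.130 = 65.87 dB.

65.9 dB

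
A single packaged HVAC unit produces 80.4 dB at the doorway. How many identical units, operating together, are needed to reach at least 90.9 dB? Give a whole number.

N identical sources give L₁ + 10·log₁₀ N, so require 10·log₁₀ N ≥ 90.9 − 80.4 = 10.5 dB.
N ≥ 10^(10.5/10) = 11.220, so N = 12.

12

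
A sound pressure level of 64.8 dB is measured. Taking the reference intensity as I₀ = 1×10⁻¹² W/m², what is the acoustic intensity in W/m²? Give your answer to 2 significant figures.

I = I₀·10^(L/10) = 10⁻¹² × 10^(64.8/10) = 10^(-5.520).

3.0e-06 W/m²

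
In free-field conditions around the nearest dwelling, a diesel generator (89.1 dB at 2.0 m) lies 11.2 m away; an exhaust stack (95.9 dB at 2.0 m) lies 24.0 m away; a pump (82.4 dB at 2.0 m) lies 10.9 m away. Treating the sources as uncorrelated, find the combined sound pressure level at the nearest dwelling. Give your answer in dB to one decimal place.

77.7 dB

Propagate each source to the receiver with L = L_ref − 20·log₁₀(r/r_ref), then add intensities.
diesel generator: 89.1 − 20·log₁₀(11.2/2.0) = 89.1 − 14.96 = 74.14 dB.
exhaust stack: 95.9 − 20·log₁₀(24.0/2.0) = 95.9 − 21.58 = 74.32 dB.
pump: 82.4 − 20·log₁₀(10.9/2.0) = 82.4 − 14.73 = 67.67 dB.
Σ 10^(L/10) = 5.879e+07 → L_total = 10·log₁₀(5.879e+07) = 77.69 dB.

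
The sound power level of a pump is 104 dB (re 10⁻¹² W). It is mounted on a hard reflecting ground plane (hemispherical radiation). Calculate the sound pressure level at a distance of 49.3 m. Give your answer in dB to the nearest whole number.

62 dB

Free-field hemispherical radiation: L_p = L_w − 10·log₁₀(2π·r²), r = 49.3 m.
2π·r² = 1.527e+04 m², 10·log₁₀ of that is 41.839 dB.
L_p = 104 − 41.839 = 62.16 dB.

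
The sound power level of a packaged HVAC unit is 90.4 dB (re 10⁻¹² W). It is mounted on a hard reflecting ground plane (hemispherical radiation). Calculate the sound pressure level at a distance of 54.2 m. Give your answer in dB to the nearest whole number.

The power spreads over a hemisphere of area 2π·r², so L_p = L_w − 10·log₁₀(2π·r²).
2π·r² = 1.846e+04 m², 10·log₁₀ of that is 42.662 dB.
L_p = 90.4 − 42.662 = 47.74 dB.

48 dB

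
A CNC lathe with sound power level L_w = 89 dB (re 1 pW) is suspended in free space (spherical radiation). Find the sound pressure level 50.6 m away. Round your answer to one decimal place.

43.9 dB

The power spreads over a sphere of area 4π·r², so L_p = L_w − 10·log₁₀(4π·r²).
4π·r² = 3.217e+04 m², 10·log₁₀ of that is 45.075 dB.
L_p = 89 − 45.075 = 43.92 dB.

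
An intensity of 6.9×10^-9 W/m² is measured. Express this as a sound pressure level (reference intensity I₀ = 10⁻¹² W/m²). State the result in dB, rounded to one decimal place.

Dividing by I₀ shifts the exponent by 12: I/I₀ = 6.9×10^3.
L = 10·(0.8388 + 3) = 38.39 dB.

38.4 dB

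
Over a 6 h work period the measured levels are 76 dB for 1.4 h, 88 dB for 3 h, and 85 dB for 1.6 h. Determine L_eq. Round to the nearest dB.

The energy average is taken in the linear domain: L_eq = 10·log₁₀[(Σ tᵢ·10^(Lᵢ/10))/T], T = 6 h.
Σ tᵢ·10^(Lᵢ/10) = 1.4·10^(76/10) + 3·10^(88/10) + 1.6·10^(85/10) = 2.455e+09.
L_eq = 10·log₁₀(2.455e+09/6) = 86.12 dB.

86 dB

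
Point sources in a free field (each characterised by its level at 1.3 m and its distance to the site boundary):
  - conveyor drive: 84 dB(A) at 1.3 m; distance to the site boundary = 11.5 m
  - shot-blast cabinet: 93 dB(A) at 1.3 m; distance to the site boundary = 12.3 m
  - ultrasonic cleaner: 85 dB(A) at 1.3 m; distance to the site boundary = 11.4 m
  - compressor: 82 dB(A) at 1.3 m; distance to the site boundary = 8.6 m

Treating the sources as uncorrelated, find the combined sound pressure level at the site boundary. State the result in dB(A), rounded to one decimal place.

Propagate each source to the receiver with L = L_ref − 20·log₁₀(r/r_ref), then add intensities.
conveyor drive: 84 − 20·log₁₀(11.5/1.3) = 84 − 18.94 = 65.06 dB(A).
shot-blast cabinet: 93 − 20·log₁₀(12.3/1.3) = 93 − 19.52 = 73.48 dB(A).
ultrasonic cleaner: 85 − 20·log₁₀(11.4/1.3) = 85 − 18.86 = 66.14 dB(A).
compressor: 82 − 20·log₁₀(8.6/1.3) = 82 − 16.41 = 65.59 dB(A).
Σ 10^(L/10) = 3.323e+07 → L_total = 10·log₁₀(3.323e+07) = 75.22 dB(A).

75.2 dB(A)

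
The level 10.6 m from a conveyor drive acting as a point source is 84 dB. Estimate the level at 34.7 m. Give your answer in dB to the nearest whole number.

74 dB

Point-source attenuation: ΔL = 20·log₁₀(r₂/r₁) = 20·log₁₀(34.7/10.6) = 10.300 dB.
L₂ = 84 − 20·log₁₀(34.7/10.6) = 84 − 10.300 = 73.70 dB.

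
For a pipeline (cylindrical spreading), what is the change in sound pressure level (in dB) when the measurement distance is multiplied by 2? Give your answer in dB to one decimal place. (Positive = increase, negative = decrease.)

A line source loses 3 dB per doubling of distance; generally ΔL = −10·log₁₀(r₂/r₁).
ΔL = −10·log₁₀(2) = -3.01 dB.

-3.0 dB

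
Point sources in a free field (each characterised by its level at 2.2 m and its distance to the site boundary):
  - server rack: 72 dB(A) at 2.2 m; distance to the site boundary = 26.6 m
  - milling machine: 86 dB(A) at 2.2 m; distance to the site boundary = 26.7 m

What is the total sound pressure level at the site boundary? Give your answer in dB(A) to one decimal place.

First find each source's level at the receiver (point-source: −20·log₁₀(r/r_ref)), then combine on an intensity basis.
server rack: 72 − 20·log₁₀(26.6/2.2) = 72 − 21.65 = 50.35 dB(A).
milling machine: 86 − 20·log₁₀(26.7/2.2) = 86 − 21.68 = 64.32 dB(A).
Σ 10^(L/10) = 2.811e+06 → L_total = 10·log₁₀(2.811e+06) = 64.49 dB(A).

64.5 dB(A)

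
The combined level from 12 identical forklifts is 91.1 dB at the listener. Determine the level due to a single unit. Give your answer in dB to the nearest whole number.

80 dB

For N identical incoherent sources L_total = L₁ + 10·log₁₀ N, so L₁ = 91.1 − 10·log₁₀(12) = 91.1 − 10.792.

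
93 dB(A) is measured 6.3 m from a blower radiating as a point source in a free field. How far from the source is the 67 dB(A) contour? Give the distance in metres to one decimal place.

For a point source L₁ − L₂ = 20·log₁₀(r₂/r₁), so r₂ = r₁·10^((L₁−L₂)/20).
r₂ = 6.3·10^((93−67)/20) = 6.3·10^(26.0/20) = 125.70 m.

125.7 m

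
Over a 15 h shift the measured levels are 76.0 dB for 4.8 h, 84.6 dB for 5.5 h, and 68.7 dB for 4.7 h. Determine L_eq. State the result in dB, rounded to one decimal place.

L_eq = 10·log₁₀[(1/T)·Σ tᵢ·10^(Lᵢ/10)] with T = 15 h.
Σ tᵢ·10^(Lᵢ/10) = 4.8·10^(76.0/10) + 5.5·10^(84.6/10) + 4.7·10^(68.7/10) = 1.812e+09.
L_eq = 10·log₁₀(1.812e+09/15) = 80.82 dB.

80.8 dB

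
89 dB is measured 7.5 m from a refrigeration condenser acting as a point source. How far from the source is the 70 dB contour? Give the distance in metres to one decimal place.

66.8 m

Point-source spreading drops the level by 20·log₁₀(r₂/r₁); inverting, r₂/r₁ = 10^(ΔL/20).
r₂ = 7.5·10^((89−70)/20) = 7.5·10^(19.0/20) = 66.84 m.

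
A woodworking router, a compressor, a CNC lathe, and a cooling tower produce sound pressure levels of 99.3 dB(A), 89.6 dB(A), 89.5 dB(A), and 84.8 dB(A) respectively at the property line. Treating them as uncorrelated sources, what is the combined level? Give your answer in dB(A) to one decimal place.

100.3 dB(A)

Incoherent sources combine by intensity addition: L_total = 10·log₁₀(Σ 10^(L_i/10)).
Σ 10^(L/10) = 10^(99.3/10) + 10^(89.6/10) + 10^(89.5/10) + 10^(84.8/10) = 1.062e+10.
L_total = 10·log₁₀(1.062e+10) = 100.26 dB(A).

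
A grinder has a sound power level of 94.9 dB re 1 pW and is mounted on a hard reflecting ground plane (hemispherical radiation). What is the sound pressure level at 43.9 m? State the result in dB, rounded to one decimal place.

54.1 dB

The power spreads over a hemisphere of area 2π·r², so L_p = L_w − 10·log₁₀(2π·r²).
2π·r² = 1.211e+04 m², 10·log₁₀ of that is 40.831 dB.
L_p = 94.9 − 40.831 = 54.07 dB.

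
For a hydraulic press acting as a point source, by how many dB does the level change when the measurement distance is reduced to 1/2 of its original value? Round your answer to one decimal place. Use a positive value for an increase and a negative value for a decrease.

+6.0 dB

Point-source spreading: ΔL = −20·log₁₀(r₂/r₁).
ΔL = −20·log₁₀(0.5) = +6.02 dB.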